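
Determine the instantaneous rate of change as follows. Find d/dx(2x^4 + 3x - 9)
Power rule: d/dx(ax^n)=n·a·x^(n-1)
Term by term: 8·x^3 + 3

Answer: 8x^3 + 3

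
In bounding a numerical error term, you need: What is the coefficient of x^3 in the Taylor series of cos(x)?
cos(x) has only even powers. Coefficient of x^3 = 0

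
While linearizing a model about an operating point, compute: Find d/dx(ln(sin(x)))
Chain rule: d/dx[ln(u)]=u'/u where u=sin(x)
u'=cos(x)

Answer: (cos(x))/(sin(x))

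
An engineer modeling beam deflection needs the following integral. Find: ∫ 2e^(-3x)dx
Since d/dx[e^(-3x)]=-3e^(-3x), we get -2/3 e^(-3x) + C

Answer: (-2/3)e^(-3x) + C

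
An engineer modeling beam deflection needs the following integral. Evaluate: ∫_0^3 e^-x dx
Antiderivative: -e^-x
Evaluate: -(e^-3-1)

Answer: (e^-3-1)/(-1)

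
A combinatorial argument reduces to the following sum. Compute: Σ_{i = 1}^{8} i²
Using formula: Σ i^2=n(n + 1)(2n + 1)/6=8·9·17/6=204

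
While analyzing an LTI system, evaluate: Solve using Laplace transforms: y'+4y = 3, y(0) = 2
Take L of both sides: sY(s) - 2 + 4Y(s) = 3/s
Y(s)(s + 4) = 3/s + 2
Y(s) = 3/(s(s + 4)) + 2/(s + 4)
Partial fractions: 3/(s(s + 4)) = (3/4)/s - (3/4)/(s + 4)
So Y(s) = (3/4)/s + (5/4)/(s + 4)
Inverse transform (L^(-1){1/s} = 1, L^(-1){1/(s + 4)} = e^(-4t)):

Answer: y(t) = 3/4 + (5/4)·e^(-4t)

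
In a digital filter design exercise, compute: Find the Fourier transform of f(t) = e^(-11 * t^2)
The Fourier transform of a Gaussian e^(-a * t^2) is sqrt(pi/a) * e^(-omega^2/(4a)).
With a=11: F(omega)=sqrt(pi/11) * e^(-omega^2/44)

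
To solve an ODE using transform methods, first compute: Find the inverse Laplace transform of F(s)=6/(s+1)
L^(-1){6/(s-a)}=c·e^(at)
Here a=-1, c=6

Answer: 6e^(-t)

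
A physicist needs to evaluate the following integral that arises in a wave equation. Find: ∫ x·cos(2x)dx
By parts: u=x, dv=cos(2x) dx
du=dx, v=sin(2x)/2
=x·sin(2x)/2 + cos(2x)/2² + C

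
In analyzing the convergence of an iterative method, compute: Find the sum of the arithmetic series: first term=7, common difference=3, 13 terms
Last term: a_n = 7 + (13 - 1)·3 = 43
Sum = n(a_1 + a_n)/2 = 13(7 + 43)/2 = 325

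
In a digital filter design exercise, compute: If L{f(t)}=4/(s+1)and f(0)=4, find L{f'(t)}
L{f'(t)}=s·F(s) - f(0)=4s/(s+1)-4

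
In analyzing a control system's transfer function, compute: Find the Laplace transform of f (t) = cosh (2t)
L{cosh(at)} = s/(s²-a²)
L{cosh(2t)} = s/(s²-4)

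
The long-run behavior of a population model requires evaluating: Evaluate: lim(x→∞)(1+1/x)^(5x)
Rewrite as [(1+1/x)^x]^5.
lim(1+1/x)^x=e^1, so limit=(e^1)^5=e^5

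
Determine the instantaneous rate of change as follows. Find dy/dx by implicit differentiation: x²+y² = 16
Differentiate both sides: 2x+2y·(dy/dx) = 0
Solve: dy/dx = -2x/(2y) = -x/y

Answer: dy/dx = -x/y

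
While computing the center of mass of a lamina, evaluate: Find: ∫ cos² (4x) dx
Using identity cos²(u)=(1+cos(2u))/2:
∫ (1+cos(8x))/2 dx=x/2+sin(8x)/16+C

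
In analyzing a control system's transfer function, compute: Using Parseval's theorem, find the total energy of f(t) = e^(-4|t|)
Parseval's theorem: E = integral |f(t)|^2 dt = (1/2pi) integral |F(omega)|^2 domega
E = integral_{-inf}^{inf} e^(-8|t|) dt = 2*integral_0^inf e^(-8t) dt = 2/(2*4) = 1/4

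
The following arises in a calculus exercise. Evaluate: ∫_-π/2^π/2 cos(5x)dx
Antiderivative: sin(5x)/5
Evaluate at bounds: [sin(5·π/2)/5] - [sin(5·-π/2)/5]
=((1) - (-1))/5=2/5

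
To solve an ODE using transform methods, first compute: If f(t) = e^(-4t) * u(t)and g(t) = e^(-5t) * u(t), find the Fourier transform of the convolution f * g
By the convolution theorem: F{f*g}=F(omega)*G(omega)
F(omega)=1/(4+j*omega), G(omega)=1/(5+j*omega)
F{f*g}=1/((4+j*omega)(5+j*omega))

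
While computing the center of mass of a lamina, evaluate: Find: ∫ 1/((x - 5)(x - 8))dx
Partial fractions: 1/((x-5)(x-8))=A/(x-5) + B/(x-8)
A=-1/3, B=1/3
∫ [-1/3· 1/(x-5) + 1/3· 1/(x-8)] dx
=(1/3)[ln|x-8| - ln|x-5|] + C

Answer: (1/3)·ln|(x-8)/(x-5)| + C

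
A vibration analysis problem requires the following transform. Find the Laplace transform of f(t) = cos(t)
L{cos(wt)}=s/(s²+w²)
L{cos(t)}=s/(s²+1)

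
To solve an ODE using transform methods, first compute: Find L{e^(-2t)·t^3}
First shifting: L{e^(at)f(t)} = F(s-a)
L{t^3} = 6/s^4
Shift s → s + 2: 6/(s + 2)^4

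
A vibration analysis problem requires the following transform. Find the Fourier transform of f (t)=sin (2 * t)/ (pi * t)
sin(W*t)/(pi*t)=(W/pi)*sinc(W*t/pi) is the impulse response of the ideal low-pass filter with cutoff W (here W=2).
Its Fourier transform is a rectangular function:
F(omega)=1 for |omega| < 2, 0 otherwise

Answer: rect(omega/4) [i.e., 1 for |omega| < 2, 0 otherwise]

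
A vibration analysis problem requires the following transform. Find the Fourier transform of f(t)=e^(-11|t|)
Using the standard pair: F{e^(-a|t|)}=2a/(a^2+omega^2)
With a=11: F(omega)=22/(121+omega^2)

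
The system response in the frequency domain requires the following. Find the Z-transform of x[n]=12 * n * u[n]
Z{n*u[n]} = z/(z-1)^2
By linearity: Z{12*n*u[n]} = 12z/(z-1)^2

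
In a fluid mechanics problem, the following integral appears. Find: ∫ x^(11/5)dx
Power rule: ∫ x^(11/5) dx = x^(16/5)/(16/5) + C

Answer: (5/16)·x^(16/5) + C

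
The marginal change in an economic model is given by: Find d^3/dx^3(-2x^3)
Apply power rule 3 times:
d^1: -6x^2
d^2: -12x
d^3: -12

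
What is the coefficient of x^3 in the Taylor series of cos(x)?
cos(x) has only even powers. Coefficient of x^3 = 0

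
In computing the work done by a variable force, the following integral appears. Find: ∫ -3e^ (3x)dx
Since d/dx[e^(3x)]=3e^(3x), we get -1 e^(3x) + C

Answer: -e^(3x) + C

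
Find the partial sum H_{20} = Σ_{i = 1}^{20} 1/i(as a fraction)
H_20 = 1+1/2+1/3+...+1/20
= 55835135/15519504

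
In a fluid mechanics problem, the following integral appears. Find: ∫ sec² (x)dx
Since d/dx[tan(x)] = sec²(x), integral = tan(x)+C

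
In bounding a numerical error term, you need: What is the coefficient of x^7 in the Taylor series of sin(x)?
sin(x) = Σ (-1)^k x^(2k + 1)/(2k + 1)!
For x^7: (-1)^3/7! = -1/5040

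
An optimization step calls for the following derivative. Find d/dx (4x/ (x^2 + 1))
Quotient rule: (f/g)'=(f'g - fg')/g²
f=4x, f'=4
g=x^2+1, g'=2x

Answer: (4·(x^2+1)-8x^2)/(x^2+1)²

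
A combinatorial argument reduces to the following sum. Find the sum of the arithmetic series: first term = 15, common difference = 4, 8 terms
Last term: a_n = 15 + (8 - 1)·4 = 43
Sum = n(a_1 + a_n)/2 = 8(15 + 43)/2 = 232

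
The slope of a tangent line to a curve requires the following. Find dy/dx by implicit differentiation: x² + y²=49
Differentiate both sides: 2x + 2y·(dy/dx) = 0
Solve: dy/dx = -2x/(2y) = -x/y

Answer: dy/dx = -x/y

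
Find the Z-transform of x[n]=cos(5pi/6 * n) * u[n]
Z{cos(w0 * n) * u[n]}=z(z - cos(w0))/(z^2 - 2z * cos(w0) + 1)
With w0=5pi/6: X(z)=z(z - cos(5pi/6))/(z^2 - 2z * cos(5pi/6) + 1)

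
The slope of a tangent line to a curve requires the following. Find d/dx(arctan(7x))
d/dx[arctan(u)] = u'/(1 + u²), u = 7x, u' = 7

Answer: 7/(1 + 49x²)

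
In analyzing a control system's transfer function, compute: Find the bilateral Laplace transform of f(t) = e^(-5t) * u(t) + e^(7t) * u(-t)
For e^(-5t)*u(t): L = 1/(s+5), Re(s) > -5
For e^(7t)*u(-t): L = -1/(s-7), Re(s) < 7
Combined: F(s) = 1/(s+5)-1/(s-7), -5 < Re(s) < 7

Answer: 1/(s+5)-1/(s-7), ROC: -5 < Re(s) < 7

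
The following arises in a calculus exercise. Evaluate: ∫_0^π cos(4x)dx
Antiderivative: sin(4x)/4
Evaluate at bounds: [sin(4·π)/4] - [sin(4·0)/4]
=((0) - (0))/4=0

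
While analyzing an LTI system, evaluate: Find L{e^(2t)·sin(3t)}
First shifting: L{e^(at)f(t)}=F(s-a)
L{sin(3t)}=3/(s² + 9)
Shift: 3/((s-2)² + 9)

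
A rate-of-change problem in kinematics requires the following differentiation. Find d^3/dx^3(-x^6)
Apply power rule 3 times:
d^1: -6x^5
d^2: -30x^4
d^3: -120x^3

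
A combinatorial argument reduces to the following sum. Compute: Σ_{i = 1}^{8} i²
Using formula: Σ i^2 = n(n + 1)(2n + 1)/6 = 8·9·17/6 = 204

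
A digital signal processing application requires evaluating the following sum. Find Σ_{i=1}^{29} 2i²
=2·n(n + 1)(2n + 1)/6=2·29·30·59/6=17110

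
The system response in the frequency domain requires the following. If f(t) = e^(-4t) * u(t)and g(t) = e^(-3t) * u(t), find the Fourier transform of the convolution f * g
By the convolution theorem: F{f*g} = F(omega)*G(omega)
F(omega) = 1/(4 + j*omega), G(omega) = 1/(3 + j*omega)
F{f*g} = 1/((4 + j*omega)(3 + j*omega))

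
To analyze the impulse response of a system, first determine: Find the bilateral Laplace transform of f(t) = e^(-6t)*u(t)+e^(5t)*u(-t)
For e^(-6t) * u(t): L = 1/(s+6), Re(s) > -6
For e^(5t) * u(-t): L = -1/(s-5), Re(s) < 5
Combined: F(s) = 1/(s+6)-1/(s-5), -6 < Re(s) < 5

Answer: 1/(s+6)-1/(s-5), ROC: -6 < Re(s) < 5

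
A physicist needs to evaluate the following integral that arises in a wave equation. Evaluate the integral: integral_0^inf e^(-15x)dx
integral_0^inf e^(-15x) dx=[-1/15 * e^(-15x)]_0^inf
=0 - (-1/15)=1/15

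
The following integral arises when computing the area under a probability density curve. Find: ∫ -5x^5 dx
Using power rule: ∫ -5x^5 dx = -5/6 x^6 + C = (-5/6)x^6 + C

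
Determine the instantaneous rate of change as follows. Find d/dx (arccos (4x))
d/dx[arccos(u)] = -u'/√(1-u²), u = 4x, u' = 4

Answer: -4/√(1 - 16x²)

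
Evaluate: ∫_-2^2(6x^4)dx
Step 1: Find antiderivative F(x)=(6/5)x^5
Step 2: F(2) - F(-2)=192/5 - (-192/5)=384/5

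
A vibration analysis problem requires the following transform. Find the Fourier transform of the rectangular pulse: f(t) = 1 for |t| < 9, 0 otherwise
F(omega) = integral from -9 to 9 of e^(-j*omega*t) dt
= 2*sin(9*omega)/omega = 18*sinc(9*omega/pi)

Answer: 2*sin(9*omega)/omega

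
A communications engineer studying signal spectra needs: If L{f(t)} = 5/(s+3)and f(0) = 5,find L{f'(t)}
L{f'(t)} = s·F(s) - f(0) = 5s/(s+3)-5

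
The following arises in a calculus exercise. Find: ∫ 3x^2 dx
Using power rule: ∫ 3x^2 dx=3/3 x^3 + C=x^3 + C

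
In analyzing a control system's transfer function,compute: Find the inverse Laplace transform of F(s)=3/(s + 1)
L^(-1){3/(s-a)} = c·e^(at)
Here a = -1, c = 3

Answer: 3e^(-t)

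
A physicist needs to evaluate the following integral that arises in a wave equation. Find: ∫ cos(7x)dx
Using substitution u=7x: ∫ cos(u) du/7=sin(u)/7+C

Answer: (1/7)sin(7x)+C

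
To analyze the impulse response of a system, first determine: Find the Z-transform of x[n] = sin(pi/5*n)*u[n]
Z{sin(w0*n)*u[n]}=z*sin(w0)/(z^2 - 2z*cos(w0) + 1)
With w0=pi/5: X(z)=z*sin(pi/5)/(z^2 - 2z*cos(pi/5) + 1)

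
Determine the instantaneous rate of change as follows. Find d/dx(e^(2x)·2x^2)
Product rule: (fg)' = f'g+fg'
f = e^(2x), f' = 2·e^(2x)
g = 2x^2, g' = 4x

Answer: 4·e^(2x)·x^2+4·e^(2x)·x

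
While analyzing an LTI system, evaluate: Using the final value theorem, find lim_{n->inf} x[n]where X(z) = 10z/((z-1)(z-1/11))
Final value theorem: lim x[n] = lim_{z->1} (z-1) * X(z)
(z-1) * X(z) = 10z/(z-1/11)
As z->1: 10/(1-1/11) = 10/(10/11) = 11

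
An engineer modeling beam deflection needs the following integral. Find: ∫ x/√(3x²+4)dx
Let u = 3x² + 4, du = 6x dx
∫ (1/6)·u^(-1/2) du = √u/3 + C

Answer: √(3x² + 4)/3 + C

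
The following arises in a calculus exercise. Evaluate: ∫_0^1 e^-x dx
Antiderivative: -e^-x
Evaluate: -(e^-1-1)

Answer: (e^-1-1)/(-1)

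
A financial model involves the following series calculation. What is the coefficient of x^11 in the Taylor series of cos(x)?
cos(x) has only even powers. Coefficient of x^11=0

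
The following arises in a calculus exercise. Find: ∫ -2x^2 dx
Using power rule: ∫ -2x^2 dx=-2/3 x^3 + C=(-2/3)x^3 + C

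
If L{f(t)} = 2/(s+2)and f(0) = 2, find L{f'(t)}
L{f'(t)}=s·F(s) - f(0)=2s/(s+2)-2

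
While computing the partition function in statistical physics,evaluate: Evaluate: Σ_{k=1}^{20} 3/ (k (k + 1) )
Partial fractions: 3/(k(k + 1))=3/k - 3/(k + 1)
Telescoping sum: 3(1 - 1/21)=3·20/21

Answer: 20/7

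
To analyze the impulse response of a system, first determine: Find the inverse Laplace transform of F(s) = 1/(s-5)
L^(-1){1/(s-a)} = c·e^(at)
Here a = 5, c = 1

Answer: e^(5t)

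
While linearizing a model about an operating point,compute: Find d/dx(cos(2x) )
Chain rule: d/dx[cos(u)]=-sin(u)·u' where u=2x
u'=2

Answer: -2·sin(2x)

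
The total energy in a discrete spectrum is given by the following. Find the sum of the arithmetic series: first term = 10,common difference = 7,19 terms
Last term: a_n=10 + (19 - 1)·7=136
Sum=n(a_1 + a_n)/2=19(10 + 136)/2=1387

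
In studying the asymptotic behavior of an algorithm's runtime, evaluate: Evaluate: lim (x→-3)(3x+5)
Polynomial is continuous, so substitute x = -3:
3·(-3)+5 = -4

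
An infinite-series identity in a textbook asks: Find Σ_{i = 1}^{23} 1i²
= 1·n(n + 1)(2n + 1)/6 = 1·23·24·47/6 = 4324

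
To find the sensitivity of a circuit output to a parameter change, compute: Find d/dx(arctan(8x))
d/dx[arctan(u)]=u'/(1 + u²), u=8x, u'=8

Answer: 8/(1 + 64x²)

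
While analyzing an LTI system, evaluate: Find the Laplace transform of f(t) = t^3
L{t^n}=n!/s^(n+1)
L{t^3}=3!/s^4=6/s^4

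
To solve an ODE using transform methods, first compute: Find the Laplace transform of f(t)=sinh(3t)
L{sinh(at)} = a/(s²-a²)
L{sinh(3t)} = 3/(s²-9)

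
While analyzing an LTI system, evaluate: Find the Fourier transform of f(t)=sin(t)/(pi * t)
sin(W * t)/(pi * t)=(W/pi) * sinc(W * t/pi) is the impulse response of the ideal low-pass filter with cutoff W (here W=1).
Its Fourier transform is a rectangular function:
F(omega)=1 for |omega| < 1, 0 otherwise

Answer: rect(omega/2) [i.e., 1 for |omega| < 1, 0 otherwise]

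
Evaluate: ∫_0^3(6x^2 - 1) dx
Step 1: Find antiderivative F(x)=2x^3 - x
Step 2: F(3) - F(0)=51 - (0)=51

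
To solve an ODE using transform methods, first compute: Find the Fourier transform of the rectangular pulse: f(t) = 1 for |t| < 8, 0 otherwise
F(omega)=integral from -8 to 8 of e^(-j*omega*t) dt
=2*sin(8*omega)/omega=16*sinc(8*omega/pi)

Answer: 2*sin(8*omega)/omega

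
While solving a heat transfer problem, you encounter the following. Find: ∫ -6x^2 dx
Using power rule: ∫ -6x^2 dx=-6/3 x^3 + C=-2x^3 + C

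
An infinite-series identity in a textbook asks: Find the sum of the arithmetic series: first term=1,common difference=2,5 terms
Last term: a_n = 1+(5-1)·2 = 9
Sum = n(a_1+a_n)/2 = 5(1+9)/2 = 25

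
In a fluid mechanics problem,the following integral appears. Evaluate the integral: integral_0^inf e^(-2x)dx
integral_0^inf e^(-2x) dx = [-1/2 * e^(-2x)]_0^inf
= 0 - (-1/2) = 1/2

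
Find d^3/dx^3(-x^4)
Apply power rule 3 times:
d^1: -4x^3
d^2: -12x^2
d^3: -24x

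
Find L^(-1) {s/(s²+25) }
L^(-1){s/(s²+w²)} = cos(wt)
Here w = 5

Answer: cos(5t)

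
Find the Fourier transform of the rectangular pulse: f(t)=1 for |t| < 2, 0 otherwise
F(omega) = integral from -2 to 2 of e^(-j*omega*t) dt
= 2*sin(2*omega)/omega = 4*sinc(2*omega/pi)

Answer: 2*sin(2*omega)/omega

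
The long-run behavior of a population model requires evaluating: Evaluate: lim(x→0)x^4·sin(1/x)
Squeeze theorem: -|x^4| ≤ x^4·sin(1/x) ≤ |x^4|
Since x^4 → 0 as x → 0, by squeeze theorem the limit is 0

Answer: 0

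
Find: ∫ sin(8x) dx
Using substitution u=8x: ∫ sin(u) du/8=-cos(u)/8 + C

Answer: (-1/8)cos(8x) + C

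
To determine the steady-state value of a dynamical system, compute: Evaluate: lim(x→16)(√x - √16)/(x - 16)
Multiply by conjugate (√x + √16)/(√x + √16):
= (x - 16)/((x - 16)(√x + √16)) = 1/(√x + √16)
As x → 16: 1/(2√16)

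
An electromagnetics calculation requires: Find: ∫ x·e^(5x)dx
Integration by parts: u = x, dv = e^(5x) dx
du = dx, v = e^(5x)/5
= x·e^(5x)/5 - ∫ e^(5x)/5 dx
= x·e^(5x)/5 - e^(5x)/25 + C

Answer: e^(5x)(x/5 - 1/25) + C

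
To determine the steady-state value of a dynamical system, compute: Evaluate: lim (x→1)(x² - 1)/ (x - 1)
Factor: (x² - 1)=(x-1)(x+1)
Cancel (x-1): lim(x→1) (x+1)=2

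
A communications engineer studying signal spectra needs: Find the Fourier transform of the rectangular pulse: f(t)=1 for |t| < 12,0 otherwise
F(omega)=integral from -12 to 12 of e^(-j * omega * t) dt
=2 * sin(12 * omega)/omega=24 * sinc(12 * omega/pi)

Answer: 2 * sin(12 * omega)/omega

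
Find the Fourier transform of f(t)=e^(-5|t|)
Using the standard pair: F{e^(-a|t|)}=2a/(a^2 + omega^2)
With a=5: F(omega)=10/(25 + omega^2)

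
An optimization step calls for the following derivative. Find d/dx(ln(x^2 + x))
Chain rule: d/dx[ln(u)] = u'/u where u = x^2 + x
u' = 2x + 1

Answer: (2x + 1)/(x^2 + x)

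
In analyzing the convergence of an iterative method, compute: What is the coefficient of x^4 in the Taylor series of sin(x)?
sin(x) has only odd powers. Coefficient of x^4=0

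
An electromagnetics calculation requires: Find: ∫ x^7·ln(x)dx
By parts: u=ln(x), dv=x^7 dx
du=1/x dx, v=x^8/8
=x^8·ln(x)/8 - ∫ x^7/8 dx
=x^8·ln(x)/8 - x^8/64 + C

Answer: x^8(ln(x)/8 - 1/64) + C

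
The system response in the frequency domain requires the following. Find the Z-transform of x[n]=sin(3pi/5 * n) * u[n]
Z{sin(w0*n)*u[n]} = z*sin(w0)/(z^2-2z*cos(w0)+1)
With w0 = 3pi/5: X(z) = z*sin(3pi/5)/(z^2-2z*cos(3pi/5)+1)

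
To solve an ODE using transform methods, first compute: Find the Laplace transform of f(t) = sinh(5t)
L{sinh(at)}=a/(s²-a²)
L{sinh(5t)}=5/(s²-25)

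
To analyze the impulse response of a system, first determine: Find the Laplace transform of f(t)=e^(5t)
L{e^(at)}=1/(s-a)
L{e^(5t)}=1/(s-5)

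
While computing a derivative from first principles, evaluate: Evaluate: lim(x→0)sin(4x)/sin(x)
sin(u) ≈ u for small u:
sin(4x)/sin(x) ≈ 4x/(x) = 4/1

Answer: 4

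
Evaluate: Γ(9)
Γ(n)=(n-1)! for positive integers
Γ(9)=8!=40320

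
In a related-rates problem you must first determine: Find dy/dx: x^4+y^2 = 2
Differentiate: 4x^3+2y·(dy/dx)=0
dy/dx=-4x^3/(2y)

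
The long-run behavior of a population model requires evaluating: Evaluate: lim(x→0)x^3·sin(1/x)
Squeeze theorem: -|x^3| ≤ x^3·sin(1/x) ≤ |x^3|
Since x^3 → 0 as x → 0, by squeeze theorem the limit is 0

Answer: 0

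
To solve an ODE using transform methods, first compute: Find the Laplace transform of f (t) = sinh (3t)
L{sinh(at)} = a/(s²-a²)
L{sinh(3t)} = 3/(s²-9)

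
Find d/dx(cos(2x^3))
Chain rule: d/dx[cos(u)]=-sin(u)·u' where u=2x^3
u'=6x^2

Answer: -6x^2·sin(2x^3)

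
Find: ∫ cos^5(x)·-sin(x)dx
Let u=cos(x), du=-sin(x) dx
∫ u^5 du=u^6/6+C

Answer: cos^6(x)/6+C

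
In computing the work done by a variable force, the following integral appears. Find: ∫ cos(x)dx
Using standard integral: ∫ cos(x) dx=sin(x) + C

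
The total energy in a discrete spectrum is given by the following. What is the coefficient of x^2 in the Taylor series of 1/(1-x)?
1/(1-x)=Σ x^n for |x|<1
All coefficients are 1

Answer: 1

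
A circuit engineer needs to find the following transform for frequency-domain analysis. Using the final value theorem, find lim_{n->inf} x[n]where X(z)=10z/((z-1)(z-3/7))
Final value theorem: lim x[n]=lim_{z->1} (z-1)*X(z)
(z-1)*X(z)=10z/(z-3/7)
As z->1: 10/(1 - 3/7)=10/(4/7)=35/2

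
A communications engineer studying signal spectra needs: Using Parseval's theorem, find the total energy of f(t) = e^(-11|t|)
Parseval's theorem: E=integral |f(t)|^2 dt=(1/2pi) integral |F(omega)|^2 domega
E=integral_{-inf}^{inf} e^(-22|t|) dt=2 * integral_0^inf e^(-22t) dt=2/(2 * 11)=1/11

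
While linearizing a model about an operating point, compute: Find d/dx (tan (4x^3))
Chain rule: d/dx[tan(u)] = sec²(u)·u' where u = 4x^3
u' = 12x^2

Answer: 12x^2·sec²(4x^3)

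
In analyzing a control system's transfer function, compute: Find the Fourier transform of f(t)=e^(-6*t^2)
The Fourier transform of a Gaussian e^(-a*t^2) is sqrt(pi/a)*e^(-omega^2/(4a)).
With a=6: F(omega)=sqrt(pi/6)*e^(-omega^2/24)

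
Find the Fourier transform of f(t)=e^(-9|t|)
Using the standard pair: F{e^(-a|t|)} = 2a/(a^2+omega^2)
With a = 9: F(omega) = 18/(81+omega^2)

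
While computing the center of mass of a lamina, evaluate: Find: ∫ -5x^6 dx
Using power rule: ∫ -5x^6 dx=-5/7 x^7 + C=(-5/7)x^7 + C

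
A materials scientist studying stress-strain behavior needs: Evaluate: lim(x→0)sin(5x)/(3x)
L'Hôpital (0/0): lim 5cos(5x)/3=5/3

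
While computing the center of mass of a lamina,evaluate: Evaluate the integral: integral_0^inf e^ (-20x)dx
integral_0^inf e^(-20x) dx = [-1/20*e^(-20x)]_0^inf
= 0 - (-1/20) = 1/20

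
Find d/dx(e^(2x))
Chain rule: d/dx[e^u]=e^u · u' where u=2x
u'=2

Answer: 2·e^(2x)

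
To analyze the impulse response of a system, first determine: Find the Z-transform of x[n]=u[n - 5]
Using the time-shift property: Z{u[n-5]}=z^(-5)*z/(z-1)
=z^(-4)/(z-1)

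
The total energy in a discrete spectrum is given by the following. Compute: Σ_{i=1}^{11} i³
Using formula: Σ i^3 = [n(n + 1)/2]² = [11·12/2]² = 4356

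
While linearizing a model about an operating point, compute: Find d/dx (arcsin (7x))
d/dx[arcsin(u)] = u'/√(1-u²), u = 7x, u' = 7

Answer: 7/√(1 - 49x²)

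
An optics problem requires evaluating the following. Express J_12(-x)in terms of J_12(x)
For integer n: J_n(-x) = (-1)^n J_n(x)
With n = 12: J_12(-x) = (-1)^12 J_12(x) = J_12(x)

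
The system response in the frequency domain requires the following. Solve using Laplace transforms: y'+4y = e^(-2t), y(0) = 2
Take L: sY - 2+4Y = 1/(s+2)
Y(s+4) = 1/(s+2)+2
Y = 1/((s+2)(s+4))+2/(s+4)
Partial fractions: 1/((s+2)(s+4)) = (1/2)/(s+2) - (1/2)/(s+4)
So Y = (1/2)/(s+2)+(3/2)/(s+4)
Inverse Laplace transform (L^(-1){1/(s+2)} = e^(-2t), L^(-1){1/(s+4)} = e^(-4t)):

Answer: y(t) = (1/2)·e^(-2t)+(3/2)·e^(-4t)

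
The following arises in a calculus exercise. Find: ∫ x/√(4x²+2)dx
Let u = 4x²+2, du = 8x dx
∫ (1/8)·u^(-1/2) du = √u/4+C

Answer: √(4x²+2)/4+C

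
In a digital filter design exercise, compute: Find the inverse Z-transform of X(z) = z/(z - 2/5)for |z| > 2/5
Standard pair: z/(z-a) <-> a^n*u[n] for causal signals
With a = 2/5: x[n] = (2/5)^n*u[n]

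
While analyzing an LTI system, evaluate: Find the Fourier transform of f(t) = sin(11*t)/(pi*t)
sin(W*t)/(pi*t) = (W/pi)*sinc(W*t/pi) is the impulse response of the ideal low-pass filter with cutoff W (here W = 11).
Its Fourier transform is a rectangular function:
F(omega) = 1 for |omega| < 11, 0 otherwise

Answer: rect(omega/22) [i.e., 1 for |omega| < 11, 0 otherwise]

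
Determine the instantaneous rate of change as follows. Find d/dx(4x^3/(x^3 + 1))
Quotient rule: (f/g)'=(f'g - fg')/g²
f=4x^3, f'=12x^2
g=x^3 + 1, g'=3x^2

Answer: (12x^2·(x^3 + 1) - 12x^5)/(x^3 + 1)²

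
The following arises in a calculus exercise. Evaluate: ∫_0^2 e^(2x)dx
Antiderivative: (1/2)e^(2x)
Evaluate: (1/2)(e^4 - 1)

Answer: (e^4 - 1)/2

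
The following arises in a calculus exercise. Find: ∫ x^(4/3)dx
Power rule: ∫ x^(4/3) dx = x^(7/3)/(7/3) + C

Answer: (3/7)·x^(7/3) + C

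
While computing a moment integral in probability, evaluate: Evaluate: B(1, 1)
B(x,y) = Γ(x)Γ(y)/Γ(x+y) = (x-1)!(y-1)!/(x+y-1)!
B(1,1) = 0!·0!/1! = 1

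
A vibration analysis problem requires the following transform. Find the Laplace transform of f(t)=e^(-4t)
L{e^(at)} = 1/(s-a)
L{e^(-4t)} = 1/(s + 4)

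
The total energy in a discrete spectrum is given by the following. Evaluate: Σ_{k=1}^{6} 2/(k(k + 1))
Partial fractions: 2/(k(k + 1)) = 2/k - 2/(k + 1)
Telescoping sum: 2(1 - 1/7) = 2·6/7

Answer: 12/7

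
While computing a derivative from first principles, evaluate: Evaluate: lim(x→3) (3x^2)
Polynomial is continuous, so substitute x = 3:
3·3^2 = 27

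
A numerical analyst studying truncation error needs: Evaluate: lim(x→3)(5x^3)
Polynomial is continuous, so substitute x = 3:
5·3^3 = 135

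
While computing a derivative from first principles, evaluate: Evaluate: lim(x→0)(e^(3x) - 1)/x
L'Hôpital (0/0): lim 3e^(3x)/1 = 3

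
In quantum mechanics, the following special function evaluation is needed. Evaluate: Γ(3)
Γ(n)=(n-1)! for positive integers
Γ(3)=2!=2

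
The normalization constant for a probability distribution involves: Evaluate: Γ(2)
Γ(n)=(n-1)! for positive integers
Γ(2)=1!=1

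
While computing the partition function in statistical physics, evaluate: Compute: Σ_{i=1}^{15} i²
Using formula: Σ i^2=n(n+1)(2n+1)/6=15·16·31/6=1240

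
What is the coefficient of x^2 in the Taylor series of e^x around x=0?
Taylor series of e^x = Σ x^n/n!
Coefficient of x^2 = 1/2! = 1/2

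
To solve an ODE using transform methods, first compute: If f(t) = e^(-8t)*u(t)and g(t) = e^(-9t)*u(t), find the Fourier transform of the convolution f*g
By the convolution theorem: F{f*g} = F(omega)*G(omega)
F(omega) = 1/(8+j*omega), G(omega) = 1/(9+j*omega)
F{f*g} = 1/((8+j*omega)(9+j*omega))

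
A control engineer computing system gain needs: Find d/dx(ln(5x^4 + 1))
Chain rule: d/dx[ln(u)] = u'/u where u = 5x^4 + 1
u' = 20x^3

Answer: (20x^3)/(5x^4 + 1)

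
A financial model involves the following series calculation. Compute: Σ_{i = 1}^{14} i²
Using formula: Σ i^2 = n(n+1)(2n+1)/6 = 14·15·29/6 = 1015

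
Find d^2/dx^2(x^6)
Apply power rule 2 times:
d^1: 6x^5
d^2: 30x^4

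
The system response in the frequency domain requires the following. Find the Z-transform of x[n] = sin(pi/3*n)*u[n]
Z{sin(w0 * n) * u[n]}=z * sin(w0)/(z^2 - 2z * cos(w0) + 1)
With w0=pi/3: X(z)=z * sin(pi/3)/(z^2 - 2z * cos(pi/3) + 1)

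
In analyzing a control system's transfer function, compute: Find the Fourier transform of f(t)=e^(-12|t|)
Using the standard pair: F{e^(-a|t|)} = 2a/(a^2+omega^2)
With a = 12: F(omega) = 24/(144+omega^2)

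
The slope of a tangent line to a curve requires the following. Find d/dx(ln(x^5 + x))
Chain rule: d/dx[ln(u)]=u'/u where u=x^5+x
u'=5x^4+1

Answer: (5x^4+1)/(x^5+x)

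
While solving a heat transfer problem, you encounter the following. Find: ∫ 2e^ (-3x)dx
Since d/dx[e^(-3x)]=-3e^(-3x), we get -2/3 e^(-3x)+C

Answer: (-2/3)e^(-3x)+C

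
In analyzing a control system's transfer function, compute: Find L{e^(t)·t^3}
First shifting: L{e^(at)f(t)}=F(s-a)
L{t^3}=6/s^4
Shift s → s-1: 6/(s-1)^4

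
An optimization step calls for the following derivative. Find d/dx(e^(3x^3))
Chain rule: d/dx[e^u]=e^u · u' where u=3x^3
u'=9x^2

Answer: 9x^2·e^(3x^3)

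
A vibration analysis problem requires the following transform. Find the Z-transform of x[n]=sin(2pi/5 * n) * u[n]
Z{sin(w0*n)*u[n]}=z*sin(w0)/(z^2 - 2z*cos(w0) + 1)
With w0=2pi/5: X(z)=z*sin(2pi/5)/(z^2 - 2z*cos(2pi/5) + 1)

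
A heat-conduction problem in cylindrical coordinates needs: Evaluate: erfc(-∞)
erfc(x) = 1 - erf(x); erfc(-∞) = 1 - erf(-∞) = 1 - (-1) = 2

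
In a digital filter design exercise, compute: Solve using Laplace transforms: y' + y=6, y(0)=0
Take L of both sides: sY(s)-0+Y(s) = 6/s
Y(s)(s+1) = 6/s+0
Y(s) = 6/(s(s+1))+0/(s+1)
Partial fractions: 6/(s(s+1)) = 6/s - 6/(s+1)
So Y(s) = 6/s - 6/(s+1)
Inverse transform (L^(-1){1/s} = 1, L^(-1){1/(s+1)} = e^(-t)):

Answer: y(t) = 6-6·e^(-t)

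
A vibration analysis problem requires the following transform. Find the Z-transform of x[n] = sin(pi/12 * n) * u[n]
Z{sin(w0*n)*u[n]}=z*sin(w0)/(z^2 - 2z*cos(w0) + 1)
With w0=pi/12: X(z)=z*sin(pi/12)/(z^2 - 2z*cos(pi/12) + 1)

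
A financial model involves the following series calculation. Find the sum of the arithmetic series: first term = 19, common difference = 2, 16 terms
Last term: a_n=19+(16-1)·2=49
Sum=n(a_1+a_n)/2=16(19+49)/2=544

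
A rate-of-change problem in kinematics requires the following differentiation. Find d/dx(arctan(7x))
d/dx[arctan(u)]=u'/(1+u²), u=7x, u'=7

Answer: 7/(1+49x²)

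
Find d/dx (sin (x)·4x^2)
Product rule: (fg)' = f'g+fg'
f = sin(x), f' = cos(x)
g = 4x^2, g' = 8x

Answer: 4·cos(x)·x^2+8·sin(x)·x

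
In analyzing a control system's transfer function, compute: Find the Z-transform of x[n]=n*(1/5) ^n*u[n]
Using the property Z{n*a^n*u[n]}=az/(z-a)^2
With a=1/5: X(z)=(1/5)z/(z - 1/5)^2, |z| > 1/5

Answer: (1/5)z/(z - 1/5)^2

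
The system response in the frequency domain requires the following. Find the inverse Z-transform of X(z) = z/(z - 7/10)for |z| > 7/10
Standard pair: z/(z-a) <-> a^n * u[n] for causal signals
With a = 7/10: x[n] = (7/10)^n * u[n]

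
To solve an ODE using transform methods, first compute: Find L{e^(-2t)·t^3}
First shifting: L{e^(at)f(t)} = F(s-a)
L{t^3} = 6/s^4
Shift s → s+2: 6/(s+2)^4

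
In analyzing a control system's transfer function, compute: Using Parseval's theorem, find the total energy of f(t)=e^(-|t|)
Parseval's theorem: E=integral |f(t)|^2 dt=(1/2pi) integral |F(omega)|^2 domega
E=integral_{-inf}^{inf} e^(-2|t|) dt=2 * integral_0^inf e^(-2t) dt=2/(2 * 1)=1/1

Answer: 1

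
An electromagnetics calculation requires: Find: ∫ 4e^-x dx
Since d/dx[e^-x] = - e^-x, we get -4e^-x + C

Answer: -4e^-x + C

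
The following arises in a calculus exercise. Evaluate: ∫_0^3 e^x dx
Antiderivative: e^x
Evaluate: (e^3 - 1)

Answer: e^3 - 1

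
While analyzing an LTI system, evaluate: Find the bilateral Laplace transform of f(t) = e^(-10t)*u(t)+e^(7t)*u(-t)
For e^(-10t)*u(t): L = 1/(s+10), Re(s) > -10
For e^(7t)*u(-t): L = -1/(s-7), Re(s) < 7
Combined: F(s) = 1/(s+10)-1/(s-7), -10 < Re(s) < 7

Answer: 1/(s+10)-1/(s-7), ROC: -10 < Re(s) < 7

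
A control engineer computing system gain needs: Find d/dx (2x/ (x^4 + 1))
Quotient rule: (f/g)'=(f'g - fg')/g²
f=2x, f'=2
g=x^4+1, g'=4x^3

Answer: (2·(x^4+1)-8x^4)/(x^4+1)²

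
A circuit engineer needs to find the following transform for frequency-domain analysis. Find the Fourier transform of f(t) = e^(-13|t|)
Using the standard pair: F{e^(-a|t|)}=2a/(a^2+omega^2)
With a=13: F(omega)=26/(169+omega^2)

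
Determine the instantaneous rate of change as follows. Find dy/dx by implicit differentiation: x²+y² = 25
Differentiate both sides: 2x + 2y·(dy/dx)=0
Solve: dy/dx=-2x/(2y)=-x/y

Answer: dy/dx=-x/y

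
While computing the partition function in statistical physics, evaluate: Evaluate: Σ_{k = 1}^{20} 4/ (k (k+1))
Partial fractions: 4/(k(k+1))=4/k - 4/(k+1)
Telescoping sum: 4(1-1/21)=4·20/21

Answer: 80/21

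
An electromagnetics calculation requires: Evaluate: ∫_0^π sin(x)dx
Antiderivative: -cos(x)
Evaluate at bounds: [-cos(1·π)/1] - [-cos(1·0)/1]
=(-(-1) + (1))/1=2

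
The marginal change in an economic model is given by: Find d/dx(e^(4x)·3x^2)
Product rule: (fg)'=f'g + fg'
f=e^(4x), f'=4·e^(4x)
g=3x^2, g'=6x

Answer: 12·e^(4x)·x^2 + 6·e^(4x)·x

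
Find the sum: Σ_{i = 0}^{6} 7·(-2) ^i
Geometric series: S=a(1 - r^n)/(1 - r)
a=7, r=-2, n=7
S=7(1 + 128)/3=301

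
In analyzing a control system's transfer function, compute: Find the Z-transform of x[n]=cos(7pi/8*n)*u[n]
Z{cos(w0 * n) * u[n]} = z(z - cos(w0))/(z^2-2z * cos(w0)+1)
With w0 = 7pi/8: X(z) = z(z - cos(7pi/8))/(z^2-2z * cos(7pi/8)+1)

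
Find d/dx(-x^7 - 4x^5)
Power rule: d/dx(ax^n) = n·a·x^(n-1)
Term by term: -7·x^6-20·x^4

Answer: -7x^6-20x^4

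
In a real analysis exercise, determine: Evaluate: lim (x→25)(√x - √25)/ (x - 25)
Multiply by conjugate (√x+√25)/(√x+√25):
=(x - 25)/((x - 25)(√x+√25))=1/(√x+√25)
As x → 25: 1/(2√25)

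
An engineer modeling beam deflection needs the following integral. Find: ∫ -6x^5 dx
Using power rule: ∫ -6x^5 dx=-6/6 x^6+C=-x^6+C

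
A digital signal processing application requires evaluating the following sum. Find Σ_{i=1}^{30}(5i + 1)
=5·Σ i+1·30=5·465+30=2355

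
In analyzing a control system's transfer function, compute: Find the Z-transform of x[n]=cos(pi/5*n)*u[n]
Z{cos(w0 * n) * u[n]}=z(z - cos(w0))/(z^2 - 2z * cos(w0) + 1)
With w0=pi/5: X(z)=z(z - cos(pi/5))/(z^2 - 2z * cos(pi/5) + 1)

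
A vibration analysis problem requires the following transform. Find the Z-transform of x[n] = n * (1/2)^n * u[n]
Using the property Z{n * a^n * u[n]} = az/(z-a)^2
With a = 1/2: X(z) = (1/2)z/(z - 1/2)^2, |z| > 1/2

Answer: (1/2)z/(z - 1/2)^2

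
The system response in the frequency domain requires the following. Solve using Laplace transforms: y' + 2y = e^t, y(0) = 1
Take L: sY - 1+2Y=1/(s-1)
Y(s+2)=1/(s-1)+1
Y=1/((s-1)(s+2))+1/(s+2)
Partial fractions: 1/((s-1)(s+2))=(1/3)/(s-1) - (1/3)/(s+2)
So Y=(1/3)/(s-1)+(2/3)/(s+2)
Inverse Laplace transform (L^(-1){1/(s-1)}=e^t, L^(-1){1/(s+2)}=e^(-2t)):

Answer: y(t)=(1/3)·e^t+(2/3)·e^(-2t)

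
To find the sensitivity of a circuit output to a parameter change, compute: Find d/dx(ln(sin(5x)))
Chain rule: d/dx[ln(u)]=u'/u where u=sin(5x)
u'=5cos(5x)

Answer: (5cos(5x))/(sin(5x))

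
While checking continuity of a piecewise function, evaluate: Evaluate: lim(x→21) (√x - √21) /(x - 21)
Multiply by conjugate (√x + √21)/(√x + √21):
=(x - 21)/((x - 21)(√x + √21))=1/(√x + √21)
As x → 21: 1/(2√21)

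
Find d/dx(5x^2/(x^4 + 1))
Quotient rule: (f/g)' = (f'g - fg')/g²
f = 5x^2, f' = 10x
g = x^4 + 1, g' = 4x^3

Answer: (10x·(x^4 + 1) - 20x^5)/(x^4 + 1)²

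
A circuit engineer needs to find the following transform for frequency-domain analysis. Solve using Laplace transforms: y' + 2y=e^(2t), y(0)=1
Take L: sY - 1+2Y = 1/(s-2)
Y(s+2) = 1/(s-2)+1
Y = 1/((s-2)(s+2))+1/(s+2)
Partial fractions: 1/((s-2)(s+2)) = (1/4)/(s-2) - (1/4)/(s+2)
So Y = (1/4)/(s-2)+(3/4)/(s+2)
Inverse Laplace transform (L^(-1){1/(s-2)} = e^(2t), L^(-1){1/(s+2)} = e^(-2t)):

Answer: y(t) = (1/4)·e^(2t)+(3/4)·e^(-2t)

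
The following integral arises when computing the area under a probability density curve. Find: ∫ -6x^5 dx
Using power rule: ∫ -6x^5 dx = -6/6 x^6+C = -x^6+C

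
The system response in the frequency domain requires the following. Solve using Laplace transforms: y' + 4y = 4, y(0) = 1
Take L of both sides: sY(s) - 1 + 4Y(s) = 4/s
Y(s)(s + 4) = 4/s + 1
Y(s) = 4/(s(s + 4)) + 1/(s + 4)
Partial fractions: 4/(s(s + 4)) = 1/s - 1/(s + 4)
So Y(s) = 1/s
Inverse transform (L^(-1){1/s} = 1, L^(-1){1/(s + 4)} = e^(-4t)):

Answer: y(t) = 1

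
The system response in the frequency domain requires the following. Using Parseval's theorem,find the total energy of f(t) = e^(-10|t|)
Parseval's theorem: E = integral |f(t)|^2 dt = (1/2pi) integral |F(omega)|^2 domega
E = integral_{-inf}^{inf} e^(-20|t|) dt = 2 * integral_0^inf e^(-20t) dt = 2/(2 * 10) = 1/10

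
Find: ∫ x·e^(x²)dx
Let u=x², du=2x dx
∫ (1/2)e^u du=e^u/2+C

Answer: e^(x²)/2+C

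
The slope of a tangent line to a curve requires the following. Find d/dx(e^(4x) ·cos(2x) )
Product rule: (fg)'=f'g+fg'
f=e^(4x), f'=4·e^(4x)
g=cos(2x), g'=-2·sin(2x)

Answer: 4·e^(4x)·cos(2x)-2·e^(4x)·sin(2x)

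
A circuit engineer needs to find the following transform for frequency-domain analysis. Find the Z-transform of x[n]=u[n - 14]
Using the time-shift property: Z{u[n-14]}=z^(-14) * z/(z-1)
=z^(-13)/(z-1)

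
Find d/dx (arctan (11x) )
d/dx[arctan(u)]=u'/(1+u²), u=11x, u'=11

Answer: 11/(1+121x²)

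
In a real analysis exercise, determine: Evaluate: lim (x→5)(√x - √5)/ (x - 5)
Multiply by conjugate (√x + √5)/(√x + √5):
=(x - 5)/((x - 5)(√x + √5))=1/(√x + √5)
As x → 5: 1/(2√5)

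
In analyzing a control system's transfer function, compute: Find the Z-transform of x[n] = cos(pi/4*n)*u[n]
Z{cos(w0 * n) * u[n]} = z(z - cos(w0))/(z^2 - 2z * cos(w0) + 1)
With w0 = pi/4: X(z) = z(z - cos(pi/4))/(z^2 - 2z * cos(pi/4) + 1)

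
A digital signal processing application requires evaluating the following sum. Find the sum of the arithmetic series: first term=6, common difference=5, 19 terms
Last term: a_n = 6+(19-1)·5 = 96
Sum = n(a_1+a_n)/2 = 19(6+96)/2 = 969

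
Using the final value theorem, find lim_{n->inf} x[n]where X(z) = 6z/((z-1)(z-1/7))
Final value theorem: lim x[n]=lim_{z->1} (z-1)*X(z)
(z-1)*X(z)=6z/(z-1/7)
As z->1: 6/(1-1/7)=6/(6/7)=7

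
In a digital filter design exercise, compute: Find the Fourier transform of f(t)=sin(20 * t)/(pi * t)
sin(W * t)/(pi * t)=(W/pi) * sinc(W * t/pi) is the impulse response of the ideal low-pass filter with cutoff W (here W=20).
Its Fourier transform is a rectangular function:
F(omega)=1 for |omega| < 20, 0 otherwise

Answer: rect(omega/40) [i.e., 1 for |omega| < 20, 0 otherwise]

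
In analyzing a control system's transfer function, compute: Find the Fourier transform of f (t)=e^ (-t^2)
The Fourier transform of a Gaussian e^(-t^2) is sqrt(pi)*e^(-omega^2/4).
With a=1: F(omega)=sqrt(pi)*e^(-omega^2/4)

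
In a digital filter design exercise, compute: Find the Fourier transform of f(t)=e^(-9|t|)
Using the standard pair: F{e^(-a|t|)} = 2a/(a^2 + omega^2)
With a = 9: F(omega) = 18/(81 + omega^2)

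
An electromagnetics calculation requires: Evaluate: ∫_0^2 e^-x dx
Antiderivative: -e^-x
Evaluate: -(e^-2-1)

Answer: (e^-2-1)/(-1)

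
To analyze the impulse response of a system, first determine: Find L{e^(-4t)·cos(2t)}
First shifting: L{e^(at)f(t)}=F(s-a)
L{cos(2t)}=s/(s²+4)
Shift: (s+4)/((s+4)²+4)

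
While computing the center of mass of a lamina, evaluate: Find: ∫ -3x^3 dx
Using power rule: ∫ -3x^3 dx = -3/4 x^4 + C = (-3/4)x^4 + C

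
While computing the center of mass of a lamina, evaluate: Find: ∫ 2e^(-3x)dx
Since d/dx[e^(-3x)] = -3e^(-3x), we get -2/3 e^(-3x) + C

Answer: (-2/3)e^(-3x) + C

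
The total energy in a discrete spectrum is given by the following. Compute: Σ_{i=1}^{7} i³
Using formula: Σ i^3 = [n(n+1)/2]² = [7·8/2]² = 784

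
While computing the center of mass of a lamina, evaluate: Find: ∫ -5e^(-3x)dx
Since d/dx[e^(-3x)]=-3e^(-3x), we get 5/3 e^(-3x)+C

Answer: (5/3)e^(-3x)+C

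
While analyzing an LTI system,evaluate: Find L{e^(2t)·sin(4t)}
First shifting: L{e^(at)f(t)} = F(s-a)
L{sin(4t)} = 4/(s²+16)
Shift: 4/((s-2)²+16)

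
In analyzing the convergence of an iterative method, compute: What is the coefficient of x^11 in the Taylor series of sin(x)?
sin(x) = Σ (-1)^k x^(2k+1)/(2k+1)!
For x^11: (-1)^5/11! = -1/39916800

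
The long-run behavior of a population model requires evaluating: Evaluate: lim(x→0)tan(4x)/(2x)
tan(u) ≈ u for small u:
tan(4x)/(2x) ≈ 4x/(2x)=4/2

Answer: 2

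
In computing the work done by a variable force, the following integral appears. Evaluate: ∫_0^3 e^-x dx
Antiderivative: -e^-x
Evaluate: -(e^-3 - 1)

Answer: (e^-3 - 1)/(-1)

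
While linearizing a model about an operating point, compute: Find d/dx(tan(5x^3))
Chain rule: d/dx[tan(u)]=sec²(u)·u' where u=5x^3
u'=15x^2

Answer: 15x^2·sec²(5x^3)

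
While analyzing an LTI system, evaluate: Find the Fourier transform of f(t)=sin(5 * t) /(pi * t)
sin(W*t)/(pi*t)=(W/pi)*sinc(W*t/pi) is the impulse response of the ideal low-pass filter with cutoff W (here W=5).
Its Fourier transform is a rectangular function:
F(omega)=1 for |omega| < 5, 0 otherwise

Answer: rect(omega/10) [i.e., 1 for |omega| < 5, 0 otherwise]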